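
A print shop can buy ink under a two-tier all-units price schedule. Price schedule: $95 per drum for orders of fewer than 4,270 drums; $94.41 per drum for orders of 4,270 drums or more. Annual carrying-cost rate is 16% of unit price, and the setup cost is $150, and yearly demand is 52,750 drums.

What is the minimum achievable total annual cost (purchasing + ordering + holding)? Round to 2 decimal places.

$5,014,231.00

H₁ = 16%×$95 = $15.2000;  H₂ = 16%×$94.41 = $15.1056
EOQ₁ = √(2×52,750×150/15.2000) = 1,020.35  (< 4,270, feasible at tier 1)
EOQ₂ = √(2×52,750×150/15.1056) = 1,023.54  (< 4,270 → use Q = 4,270 at tier-2 price)
TC(tier 1 (EOQ₁), Q≈1,020.4) = $5,026,759.35
TC(tier 2, Q≈4,270.0) = $5,014,231.00
Minimum at tier 2: $5,014,231.00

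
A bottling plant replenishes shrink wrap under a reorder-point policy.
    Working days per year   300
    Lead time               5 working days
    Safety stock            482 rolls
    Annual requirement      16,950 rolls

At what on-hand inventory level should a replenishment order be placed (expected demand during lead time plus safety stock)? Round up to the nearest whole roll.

Daily demand d = 16,950 / 300 = 56.500 rolls/day
Demand during lead time = 56.500 × 5 = 282.50
Reorder point = 282.50 + 482 = 764.50 → round up

765 rolls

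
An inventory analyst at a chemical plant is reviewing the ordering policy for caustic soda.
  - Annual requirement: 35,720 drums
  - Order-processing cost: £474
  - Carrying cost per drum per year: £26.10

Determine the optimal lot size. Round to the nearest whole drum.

1,139 drums

2DS/H = 2·35,720·474/26.1 = 1,297,416.09
EOQ = √1,297,416.09 ≈ 1,139.04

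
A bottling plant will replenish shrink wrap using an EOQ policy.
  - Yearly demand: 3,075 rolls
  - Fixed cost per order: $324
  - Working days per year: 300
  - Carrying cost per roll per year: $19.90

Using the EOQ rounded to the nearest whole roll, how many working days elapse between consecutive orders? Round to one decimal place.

30.8 days

Optimal lot size Q* = (2 × 3,075 × $324 / $19.9)^½ ≈ 316.43 → Q = 316 rolls
T = Q/D × 300 days = 316/3,075 × 300 = 30.829 days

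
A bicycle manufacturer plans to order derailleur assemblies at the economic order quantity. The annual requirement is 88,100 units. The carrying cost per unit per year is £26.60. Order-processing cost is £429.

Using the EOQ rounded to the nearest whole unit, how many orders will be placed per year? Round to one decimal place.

52.3 orders per year

2DS/H = 2·88,100·429/26.6 = 2,841,721.80
EOQ = √2,841,721.80 ≈ 1,685.74 → Q = 1,686
N = D/Q = 88,100/1,686 ≈ 52.254 orders/yr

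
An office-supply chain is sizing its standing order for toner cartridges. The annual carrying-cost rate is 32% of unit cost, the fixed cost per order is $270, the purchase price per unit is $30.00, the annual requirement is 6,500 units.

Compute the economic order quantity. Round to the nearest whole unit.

605 units

Carrying cost H = $30 × 32% = $9.6000/unit/yr
Q* = √(2·D·S / H) = √(2·6,500·270 / 9.6) = √365,625.0 ≈ 604.67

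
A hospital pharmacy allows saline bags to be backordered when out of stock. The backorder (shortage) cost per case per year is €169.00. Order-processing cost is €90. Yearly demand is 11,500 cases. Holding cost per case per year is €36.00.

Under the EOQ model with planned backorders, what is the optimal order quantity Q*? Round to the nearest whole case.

264 cases

Basic EOQ = √(2·11,500·90/36) = 239.792
Backorder adjustment √((H+b)/b) = √((36+169)/169) = 1.1014
Q* = 239.792 × 1.1014 ≈ 264.10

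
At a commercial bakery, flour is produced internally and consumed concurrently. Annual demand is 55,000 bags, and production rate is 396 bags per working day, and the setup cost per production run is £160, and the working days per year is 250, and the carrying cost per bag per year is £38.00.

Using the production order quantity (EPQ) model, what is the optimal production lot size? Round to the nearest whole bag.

Daily demand d = 55,000/250 = 220.000; p = 396; 1 − d/p = 0.44444
EPQ = √(2DS / (H(1 − d/p)))
    = √(2 × 55,000 × 160 / (38 × 0.44444)) ≈ 1,020.84

1,021 bags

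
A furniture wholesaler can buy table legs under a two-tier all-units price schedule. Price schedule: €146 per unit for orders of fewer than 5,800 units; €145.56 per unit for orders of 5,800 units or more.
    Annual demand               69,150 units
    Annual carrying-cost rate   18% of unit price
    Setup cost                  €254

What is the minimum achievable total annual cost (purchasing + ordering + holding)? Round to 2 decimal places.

H₁ = 18%×€146 = €26.2800;  H₂ = 18%×€145.56 = €26.2008
EOQ₁ = √(2×69,150×254/26.2800) = 1,156.15  (< 5,800, feasible at tier 1)
EOQ₂ = √(2×69,150×254/26.2008) = 1,157.90  (< 5,800 → use Q = 5,800 at tier-2 price)
TC(tier 1 (EOQ₁), Q≈1,156.2) = €10,126,283.70
TC(tier 2, Q≈5,800.0) = €10,144,484.61
Minimum at tier 1 (EOQ₁): €10,126,283.70

€10,126,283.70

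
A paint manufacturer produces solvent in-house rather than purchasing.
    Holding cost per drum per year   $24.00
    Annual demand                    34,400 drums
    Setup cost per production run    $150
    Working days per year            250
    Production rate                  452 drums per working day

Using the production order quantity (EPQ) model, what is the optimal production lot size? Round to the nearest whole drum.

786 drums

d = 34,400/250 = 137.6000 drums/day;  effective holding cost H(1 − d/p) = 24·(1 − 137.6000/452) = 16.69381
Q* = √(2DS / H_eff) = √(2·34,400·150 / 16.69381) ≈ 786.25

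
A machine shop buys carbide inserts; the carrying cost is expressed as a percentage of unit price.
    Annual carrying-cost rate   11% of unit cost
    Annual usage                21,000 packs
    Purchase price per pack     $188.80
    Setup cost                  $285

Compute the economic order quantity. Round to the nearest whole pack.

Holding cost per pack per year: H = 11% × $188.8 = $20.7680
Optimal lot size Q* = (2 × 21,000 × $285 / $20.768)^½ ≈ 759.19

759 packs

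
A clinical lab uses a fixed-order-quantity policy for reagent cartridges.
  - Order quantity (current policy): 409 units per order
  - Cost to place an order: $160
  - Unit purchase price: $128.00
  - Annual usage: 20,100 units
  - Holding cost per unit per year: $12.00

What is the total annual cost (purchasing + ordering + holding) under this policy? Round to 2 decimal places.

$2,583,117.08

Orders/yr = 20,100/409 = 49.144; ordering cost = 49.144 × $160 = $7,863.08
Average inventory = 409/2 = 204.5; holding cost = 204.5 × $12 = $2,454.00
Purchase cost = D·C = 20,100 × 128 = $2,572,800.00
Total = $7,863.08 + $2,454.00 + $2,572,800.00 = $2,583,117.08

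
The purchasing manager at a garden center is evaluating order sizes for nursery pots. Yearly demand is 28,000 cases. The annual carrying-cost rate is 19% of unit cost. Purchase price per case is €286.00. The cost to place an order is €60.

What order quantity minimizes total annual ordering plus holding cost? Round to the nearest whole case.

Carrying cost H = €286 × 19% = €54.3400/case/yr
2DS/H = 2·28,000·60/54.34 = 61,832.90
EOQ = √61,832.90 ≈ 248.66

249 cases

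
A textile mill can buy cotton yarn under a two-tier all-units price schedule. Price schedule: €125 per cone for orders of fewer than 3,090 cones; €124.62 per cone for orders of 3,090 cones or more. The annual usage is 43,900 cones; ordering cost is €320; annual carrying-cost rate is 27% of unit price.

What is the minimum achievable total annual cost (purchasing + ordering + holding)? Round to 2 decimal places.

€5,518,293.51

H₁ = 27%×€125 = €33.7500;  H₂ = 27%×€124.62 = €33.6474
EOQ₁ = √(2×43,900×320/33.7500) = 912.40  (< 3,090, feasible at tier 1)
EOQ₂ = √(2×43,900×320/33.6474) = 913.79  (< 3,090 → use Q = 3,090 at tier-2 price)
TC(tier 1 (EOQ₁), Q≈912.4) = €5,518,293.51
TC(tier 2, Q≈3,090.0) = €5,527,349.51
Minimum at tier 1 (EOQ₁): €5,518,293.51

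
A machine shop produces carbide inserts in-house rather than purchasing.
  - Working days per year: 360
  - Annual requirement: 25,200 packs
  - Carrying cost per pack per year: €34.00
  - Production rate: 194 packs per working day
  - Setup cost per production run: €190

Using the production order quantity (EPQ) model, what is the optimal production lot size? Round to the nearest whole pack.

Daily demand d = 25,200/360 = 70.000; p = 194; 1 − d/p = 0.63918
EPQ = √(2DS / (H(1 − d/p)))
    = √(2 × 25,200 × 190 / (34 × 0.63918)) ≈ 663.81

664 packs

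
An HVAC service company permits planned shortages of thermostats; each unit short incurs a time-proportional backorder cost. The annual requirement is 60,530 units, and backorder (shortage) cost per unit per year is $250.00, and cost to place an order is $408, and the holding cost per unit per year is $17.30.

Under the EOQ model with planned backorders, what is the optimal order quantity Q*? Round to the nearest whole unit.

Q* = √(2DS/H) · √((H + b)/b)
   = √(2 × 60,530 × 408 / 17.3) · √((17.3 + 250) / 250)
   = 1,689.691 × 1.0340 ≈ 1,747.18

1,747 units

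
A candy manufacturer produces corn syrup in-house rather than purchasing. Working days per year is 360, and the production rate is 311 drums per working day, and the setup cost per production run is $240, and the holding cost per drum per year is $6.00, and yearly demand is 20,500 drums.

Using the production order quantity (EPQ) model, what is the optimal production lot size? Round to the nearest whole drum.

1,417 drums

d = 20,500/360 = 56.9444 drums/day;  effective holding cost H(1 − d/p) = 6·(1 − 56.9444/311) = 4.90139
Q* = √(2DS / H_eff) = √(2·20,500·240 / 4.90139) ≈ 1,416.90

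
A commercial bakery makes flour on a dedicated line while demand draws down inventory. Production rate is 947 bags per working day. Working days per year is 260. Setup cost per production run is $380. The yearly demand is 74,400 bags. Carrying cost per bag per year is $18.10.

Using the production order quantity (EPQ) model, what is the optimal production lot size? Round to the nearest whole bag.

2,116 bags

d = 74,400/260 = 286.1538 bags/day;  effective holding cost H(1 − d/p) = 18.1·(1 − 286.1538/947) = 12.63074
Q* = √(2DS / H_eff) = √(2·74,400·380 / 12.63074) ≈ 2,115.82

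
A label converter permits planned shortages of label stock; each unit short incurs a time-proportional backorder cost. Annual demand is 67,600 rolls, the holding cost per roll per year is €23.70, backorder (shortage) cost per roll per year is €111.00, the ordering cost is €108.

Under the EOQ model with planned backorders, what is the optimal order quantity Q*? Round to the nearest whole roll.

865 rolls

Basic EOQ = √(2·67,600·108/23.7) = 784.921
Backorder adjustment √((H+b)/b) = √((23.7+111)/111) = 1.1016
Q* = 784.921 × 1.1016 ≈ 864.67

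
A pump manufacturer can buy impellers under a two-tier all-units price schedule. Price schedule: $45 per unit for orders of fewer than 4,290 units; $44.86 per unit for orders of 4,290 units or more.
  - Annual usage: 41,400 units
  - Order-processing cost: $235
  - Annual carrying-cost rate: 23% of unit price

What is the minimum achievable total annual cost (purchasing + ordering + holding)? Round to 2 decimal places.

H₁ = 23%×$45 = $10.3500;  H₂ = 23%×$44.86 = $10.3178
EOQ₁ = √(2×41,400×235/10.3500) = 1,371.13  (< 4,290, feasible at tier 1)
EOQ₂ = √(2×41,400×235/10.3178) = 1,373.27  (< 4,290 → use Q = 4,290 at tier-2 price)
TC(tier 1 (EOQ₁), Q≈1,371.1) = $1,877,191.21
TC(tier 2, Q≈4,290.0) = $1,881,603.51
Minimum at tier 1 (EOQ₁): $1,877,191.21

$1,877,191.21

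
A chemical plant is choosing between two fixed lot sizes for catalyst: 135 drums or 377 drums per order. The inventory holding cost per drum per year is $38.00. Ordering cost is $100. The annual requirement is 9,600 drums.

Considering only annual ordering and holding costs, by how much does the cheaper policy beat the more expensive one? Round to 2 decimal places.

$33.31

For each Q, cost = (D/Q)·S + (Q/2)·H.
TC(135) = (9,600/135)×100 + (135/2)×38 = $9,676.11
TC(377) = (9,600/377)×100 + (377/2)×38 = $9,709.42
Lots of 135 are cheaper by $33.31.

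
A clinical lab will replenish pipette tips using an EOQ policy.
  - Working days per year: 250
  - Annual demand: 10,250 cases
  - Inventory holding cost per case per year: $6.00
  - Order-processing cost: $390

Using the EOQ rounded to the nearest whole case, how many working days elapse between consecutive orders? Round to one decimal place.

28.1 days

EOQ = √(2DS/H) = √(2 × 10,250 × 390 / 6)
    = √(1,332,500.00) ≈ 1,154.34 → Q = 1,154 cases
Days between orders = 250 / (D/Q) = 250 / 8.882 ≈ 28.146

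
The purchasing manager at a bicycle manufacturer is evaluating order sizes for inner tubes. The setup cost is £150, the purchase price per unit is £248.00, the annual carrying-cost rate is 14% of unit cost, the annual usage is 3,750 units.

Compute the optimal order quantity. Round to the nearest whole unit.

Holding cost per unit per year: H = 14% × £248 = £34.7200
2DS/H = 2·3,750·150/34.72 = 32,402.07
EOQ = √32,402.07 ≈ 180.01

180 units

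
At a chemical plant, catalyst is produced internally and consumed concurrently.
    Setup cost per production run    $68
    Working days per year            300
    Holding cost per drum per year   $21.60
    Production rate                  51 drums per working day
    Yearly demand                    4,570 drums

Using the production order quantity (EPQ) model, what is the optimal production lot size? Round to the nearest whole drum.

203 drums

d = 4,570/300 = 15.2333 drums/day;  effective holding cost H(1 − d/p) = 21.6·(1 − 15.2333/51) = 15.14824
Q* = √(2DS / H_eff) = √(2·4,570·68 / 15.14824) ≈ 202.56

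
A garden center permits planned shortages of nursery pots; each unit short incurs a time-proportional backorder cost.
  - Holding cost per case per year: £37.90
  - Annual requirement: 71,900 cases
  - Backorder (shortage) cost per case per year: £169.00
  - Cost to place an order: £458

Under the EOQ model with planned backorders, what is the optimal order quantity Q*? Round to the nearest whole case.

Basic EOQ = √(2·71,900·458/37.9) = 1,318.234
Backorder adjustment √((H+b)/b) = √((37.9+169)/169) = 1.1065
Q* = 1,318.234 × 1.1065 ≈ 1,458.58

1,459 cases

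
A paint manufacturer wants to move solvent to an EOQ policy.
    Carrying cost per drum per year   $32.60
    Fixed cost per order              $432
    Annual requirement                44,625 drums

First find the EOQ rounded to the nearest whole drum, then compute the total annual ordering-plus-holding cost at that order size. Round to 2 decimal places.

Optimal lot size Q* = (2 × 44,625 × $432 / $32.6)^½ ≈ 1,087.52 → Q = 1,088 drums
Ordering: D/Q × S = 44,625/1,088 × $432 = $17,718.75
Holding:  Q/2 × H = 1,088/2 × $32.6 = $17,734.40
Total = $17,718.75 + $17,734.40 = $35,453.15

$35,453.15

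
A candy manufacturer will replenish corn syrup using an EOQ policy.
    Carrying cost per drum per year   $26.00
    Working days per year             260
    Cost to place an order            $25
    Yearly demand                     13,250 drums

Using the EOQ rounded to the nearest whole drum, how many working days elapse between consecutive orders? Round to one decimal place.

3.1 days

Optimal lot size Q* = (2 × 13,250 × $25 / $26)^½ ≈ 159.63 → Q = 160 drums
Days between orders = 260 / (D/Q) = 260 / 82.812 ≈ 3.140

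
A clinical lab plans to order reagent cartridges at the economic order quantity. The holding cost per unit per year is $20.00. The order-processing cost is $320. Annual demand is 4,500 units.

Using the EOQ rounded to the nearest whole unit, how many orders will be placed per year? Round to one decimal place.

11.9 orders per year

EOQ = √(2DS/H) = √(2 × 4,500 × 320 / 20)
    = √(144,000.00) ≈ 379.47 → Q = 379
N = D/Q = 4,500/379 ≈ 11.873 orders/yr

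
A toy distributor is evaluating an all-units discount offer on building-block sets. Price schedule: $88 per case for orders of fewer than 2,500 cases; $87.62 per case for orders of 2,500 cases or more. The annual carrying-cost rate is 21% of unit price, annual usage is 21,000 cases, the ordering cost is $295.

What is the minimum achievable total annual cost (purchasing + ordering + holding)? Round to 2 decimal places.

$1,863,131.66

H₁ = 21%×$88 = $18.4800;  H₂ = 21%×$87.62 = $18.4002
EOQ₁ = √(2×21,000×295/18.4800) = 818.81  (< 2,500, feasible at tier 1)
EOQ₂ = √(2×21,000×295/18.4002) = 820.59  (< 2,500 → use Q = 2,500 at tier-2 price)
TC(tier 1 (EOQ₁), Q≈818.8) = $1,863,131.66
TC(tier 2, Q≈2,500.0) = $1,865,498.25
Minimum at tier 1 (EOQ₁): $1,863,131.66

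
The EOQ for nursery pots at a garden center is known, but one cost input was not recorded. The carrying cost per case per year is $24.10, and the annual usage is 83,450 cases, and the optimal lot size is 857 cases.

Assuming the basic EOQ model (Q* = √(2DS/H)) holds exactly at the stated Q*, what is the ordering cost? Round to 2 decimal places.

From Q* = √(2DS/H) ⇒ Q*² = 2DS/H.
S = Q²H / (2D) = 857² × 24.1 / (2 × 83,450) = 106.0529

$106.05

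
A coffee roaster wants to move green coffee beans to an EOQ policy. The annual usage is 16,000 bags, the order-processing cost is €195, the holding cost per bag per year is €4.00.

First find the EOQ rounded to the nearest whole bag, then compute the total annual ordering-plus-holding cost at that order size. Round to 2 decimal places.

€4,996.00

Q* = √(2·D·S / H) = √(2·16,000·195 / 4) = √1,560,000.0 ≈ 1,249.00 → Q = 1,249 bags
Orders/yr = 16,000/1,249 = 12.810; ordering cost = 12.810 × €195 = €2,498.00
Average inventory = 1,249/2 = 624.5; holding cost = 624.5 × €4 = €2,498.00
Total = €2,498.00 + €2,498.00 = €4,996.00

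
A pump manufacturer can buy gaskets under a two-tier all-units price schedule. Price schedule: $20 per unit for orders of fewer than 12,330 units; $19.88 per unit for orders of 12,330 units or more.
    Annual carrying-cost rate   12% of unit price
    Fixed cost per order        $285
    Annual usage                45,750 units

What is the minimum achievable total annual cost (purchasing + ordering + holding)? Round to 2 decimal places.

H₁ = 12%×$20 = $2.4000;  H₂ = 12%×$19.88 = $2.3856
EOQ₁ = √(2×45,750×285/2.4000) = 3,296.30  (< 12,330, feasible at tier 1)
EOQ₂ = √(2×45,750×285/2.3856) = 3,306.24  (< 12,330 → use Q = 12,330 at tier-2 price)
TC(tier 1 (EOQ₁), Q≈3,296.3) = $922,911.13
TC(tier 2, Q≈12,330.0) = $925,274.71
Minimum at tier 1 (EOQ₁): $922,911.13

$922,911.13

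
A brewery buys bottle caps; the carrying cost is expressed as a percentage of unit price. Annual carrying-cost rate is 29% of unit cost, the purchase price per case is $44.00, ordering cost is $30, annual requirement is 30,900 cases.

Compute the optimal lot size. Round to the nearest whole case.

Holding cost per case per year: H = 29% × $44 = $12.7600
2DS/H = 2·30,900·30/12.76 = 145,297.81
EOQ = √145,297.81 ≈ 381.18

381 cases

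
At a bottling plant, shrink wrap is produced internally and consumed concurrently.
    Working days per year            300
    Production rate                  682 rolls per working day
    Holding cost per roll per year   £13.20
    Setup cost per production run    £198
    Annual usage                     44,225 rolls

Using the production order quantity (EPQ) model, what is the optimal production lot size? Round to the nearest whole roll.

1,301 rolls

d = 44,225/300 = 147.4167 rolls/day;  effective holding cost H(1 − d/p) = 13.2·(1 − 147.4167/682) = 10.34677
Q* = √(2DS / H_eff) = √(2·44,225·198 / 10.34677) ≈ 1,301.01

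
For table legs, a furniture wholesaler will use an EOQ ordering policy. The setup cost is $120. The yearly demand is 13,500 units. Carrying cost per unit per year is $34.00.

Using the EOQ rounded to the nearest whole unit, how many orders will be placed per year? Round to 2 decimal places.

Optimal lot size Q* = (2 × 13,500 × $120 / $34)^½ ≈ 308.70 → Q = 309
Orders per year = D/Q = 13,500 / 309 = 43.689

43.69 orders per year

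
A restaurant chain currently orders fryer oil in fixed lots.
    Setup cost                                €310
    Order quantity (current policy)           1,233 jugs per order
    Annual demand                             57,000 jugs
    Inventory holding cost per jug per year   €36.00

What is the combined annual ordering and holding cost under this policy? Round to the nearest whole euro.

€36,525

Ordering: D/Q × S = 57,000/1,233 × €310 = €14,330.90
Holding:  Q/2 × H = 1,233/2 × €36 = €22,194.00
Total = €14,330.90 + €22,194.00 = €36,524.90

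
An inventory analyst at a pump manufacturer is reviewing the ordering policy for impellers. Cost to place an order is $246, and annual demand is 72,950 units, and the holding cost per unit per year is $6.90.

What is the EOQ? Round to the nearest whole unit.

2,281 units

2DS/H = 2·72,950·246/6.9 = 5,201,652.17
EOQ = √5,201,652.17 ≈ 2,280.71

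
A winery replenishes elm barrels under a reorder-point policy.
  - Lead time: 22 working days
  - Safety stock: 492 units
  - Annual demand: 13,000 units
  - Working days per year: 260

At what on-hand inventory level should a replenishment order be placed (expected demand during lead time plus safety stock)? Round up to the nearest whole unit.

Daily demand d = 13,000 / 260 = 50.000 units/day
Demand during lead time = 50.000 × 22 = 1,100.00
Reorder point = 1,100.00 + 492 = 1,592.00 → round up

1,592 units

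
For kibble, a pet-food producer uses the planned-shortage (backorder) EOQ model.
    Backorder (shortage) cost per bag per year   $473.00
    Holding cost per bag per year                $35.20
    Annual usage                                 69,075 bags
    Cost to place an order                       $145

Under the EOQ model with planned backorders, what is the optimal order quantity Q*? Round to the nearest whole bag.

Basic EOQ = √(2·69,075·145/35.2) = 754.376
Backorder adjustment √((H+b)/b) = √((35.2+473)/473) = 1.0365
Q* = 754.376 × 1.0365 ≈ 781.94

782 bags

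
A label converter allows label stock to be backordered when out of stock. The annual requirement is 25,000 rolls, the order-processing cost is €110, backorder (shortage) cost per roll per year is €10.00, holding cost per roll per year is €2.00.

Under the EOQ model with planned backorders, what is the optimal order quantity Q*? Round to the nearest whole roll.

1,817 rolls

Basic EOQ = √(2·25,000·110/2) = 1,658.312
Backorder adjustment √((H+b)/b) = √((2+10)/10) = 1.0954
Q* = 1,658.312 × 1.0954 ≈ 1,816.59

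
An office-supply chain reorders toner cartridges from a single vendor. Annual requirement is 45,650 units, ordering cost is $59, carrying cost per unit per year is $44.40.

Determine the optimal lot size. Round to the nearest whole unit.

EOQ = √(2DS/H) = √(2 × 45,650 × 59 / 44.4)
    = √(121,322.07) ≈ 348.31

348 units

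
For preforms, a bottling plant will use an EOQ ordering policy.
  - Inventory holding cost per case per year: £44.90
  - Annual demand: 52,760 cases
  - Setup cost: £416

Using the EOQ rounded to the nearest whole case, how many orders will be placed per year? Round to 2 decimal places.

EOQ = √(2DS/H) = √(2 × 52,760 × 416 / 44.9)
    = √(977,646.33) ≈ 988.76 → Q = 989
Orders per year = D/Q = 52,760 / 989 = 53.347

53.35 orders per year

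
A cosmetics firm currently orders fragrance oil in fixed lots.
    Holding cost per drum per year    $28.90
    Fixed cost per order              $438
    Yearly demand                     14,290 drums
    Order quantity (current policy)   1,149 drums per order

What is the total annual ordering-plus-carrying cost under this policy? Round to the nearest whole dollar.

$22,050

Orders/yr = 14,290/1,149 = 12.437; ordering cost = 12.437 × $438 = $5,447.36
Average inventory = 1,149/2 = 574.5; holding cost = 574.5 × $28.9 = $16,603.05
Total = $5,447.36 + $16,603.05 = $22,050.41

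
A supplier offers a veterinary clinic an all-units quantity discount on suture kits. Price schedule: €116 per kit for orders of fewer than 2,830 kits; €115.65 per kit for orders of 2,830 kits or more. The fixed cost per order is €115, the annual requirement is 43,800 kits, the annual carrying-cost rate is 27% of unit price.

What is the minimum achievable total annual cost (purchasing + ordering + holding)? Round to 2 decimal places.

€5,098,562.82

H₁ = 27%×€116 = €31.3200;  H₂ = 27%×€115.65 = €31.2255
EOQ₁ = √(2×43,800×115/31.3200) = 567.14  (< 2,830, feasible at tier 1)
EOQ₂ = √(2×43,800×115/31.2255) = 568.00  (< 2,830 → use Q = 2,830 at tier-2 price)
TC(tier 1 (EOQ₁), Q≈567.1) = €5,098,562.82
TC(tier 2, Q≈2,830.0) = €5,111,433.94
Minimum at tier 1 (EOQ₁): €5,098,562.82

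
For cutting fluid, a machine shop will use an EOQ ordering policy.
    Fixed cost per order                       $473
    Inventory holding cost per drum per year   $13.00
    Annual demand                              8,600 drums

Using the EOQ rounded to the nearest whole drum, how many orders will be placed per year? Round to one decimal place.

10.9 orders per year

Optimal lot size Q* = (2 × 8,600 × $473 / $13)^½ ≈ 791.08 → Q = 791
Orders per year = D/Q = 8,600 / 791 = 10.872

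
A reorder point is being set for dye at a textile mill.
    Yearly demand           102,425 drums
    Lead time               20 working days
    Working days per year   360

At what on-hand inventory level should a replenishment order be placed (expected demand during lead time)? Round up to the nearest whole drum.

5,691 drums

Daily demand d = 102,425 / 360 = 284.514 drums/day
Demand during lead time = 284.514 × 20 = 5,690.28
Reorder point = 5,690.28 → round up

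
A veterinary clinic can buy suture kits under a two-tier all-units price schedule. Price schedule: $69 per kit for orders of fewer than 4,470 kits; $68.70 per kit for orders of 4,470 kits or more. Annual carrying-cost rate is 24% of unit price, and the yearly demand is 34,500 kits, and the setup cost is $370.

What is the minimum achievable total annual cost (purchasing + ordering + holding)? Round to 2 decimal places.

H₁ = 24%×$69 = $16.5600;  H₂ = 24%×$68.70 = $16.4880
EOQ₁ = √(2×34,500×370/16.5600) = 1,241.64  (< 4,470, feasible at tier 1)
EOQ₂ = √(2×34,500×370/16.4880) = 1,244.35  (< 4,470 → use Q = 4,470 at tier-2 price)
TC(tier 1 (EOQ₁), Q≈1,241.6) = $2,401,061.54
TC(tier 2, Q≈4,470.0) = $2,409,856.38
Minimum at tier 1 (EOQ₁): $2,401,061.54

$2,401,061.54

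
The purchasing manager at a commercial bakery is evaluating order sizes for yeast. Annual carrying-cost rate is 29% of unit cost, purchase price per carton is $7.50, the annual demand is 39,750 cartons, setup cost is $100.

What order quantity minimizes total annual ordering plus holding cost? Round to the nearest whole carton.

1,912 cartons

H = i·C = 0.29 × $7.5 = $2.1750 per carton-year
Optimal lot size Q* = (2 × 39,750 × $100 / $2.175)^½ ≈ 1,911.85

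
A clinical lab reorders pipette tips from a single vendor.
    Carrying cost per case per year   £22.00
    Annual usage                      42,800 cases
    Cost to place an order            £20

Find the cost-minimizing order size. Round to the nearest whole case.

279 cases

Q* = √(2·D·S / H) = √(2·42,800·20 / 22) = √77,818.2 ≈ 278.96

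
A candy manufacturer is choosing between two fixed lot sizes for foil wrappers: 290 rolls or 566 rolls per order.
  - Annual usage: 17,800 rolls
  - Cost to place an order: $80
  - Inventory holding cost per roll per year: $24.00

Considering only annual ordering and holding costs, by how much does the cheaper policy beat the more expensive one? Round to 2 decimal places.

For each Q, cost = (D/Q)·S + (Q/2)·H.
TC(290) = (17,800/290)×80 + (290/2)×24 = $8,390.34
TC(566) = (17,800/566)×80 + (566/2)×24 = $9,307.90
Cheaper: Q = 290.  Difference = $917.56

$917.56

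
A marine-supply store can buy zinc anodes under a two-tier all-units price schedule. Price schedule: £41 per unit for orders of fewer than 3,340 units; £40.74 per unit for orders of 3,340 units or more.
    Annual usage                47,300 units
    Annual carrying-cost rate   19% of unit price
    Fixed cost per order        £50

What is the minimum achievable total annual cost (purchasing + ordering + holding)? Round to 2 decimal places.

H₁ = 19%×£41 = £7.7900;  H₂ = 19%×£40.74 = £7.7406
EOQ₁ = √(2×47,300×50/7.7900) = 779.22  (< 3,340, feasible at tier 1)
EOQ₂ = √(2×47,300×50/7.7406) = 781.71  (< 3,340 → use Q = 3,340 at tier-2 price)
TC(tier 1 (EOQ₁), Q≈779.2) = £1,945,370.15
TC(tier 2, Q≈3,340.0) = £1,940,636.89
Minimum at tier 2: £1,940,636.89

£1,940,636.89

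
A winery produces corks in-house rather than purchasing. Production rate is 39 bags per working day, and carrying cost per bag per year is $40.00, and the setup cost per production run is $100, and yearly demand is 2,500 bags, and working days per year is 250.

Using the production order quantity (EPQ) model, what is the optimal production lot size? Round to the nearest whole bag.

d = 2,500/250 = 10.0000 bags/day;  effective holding cost H(1 − d/p) = 40·(1 − 10.0000/39) = 29.74359
Q* = √(2DS / H_eff) = √(2·2,500·100 / 29.74359) ≈ 129.65

130 bags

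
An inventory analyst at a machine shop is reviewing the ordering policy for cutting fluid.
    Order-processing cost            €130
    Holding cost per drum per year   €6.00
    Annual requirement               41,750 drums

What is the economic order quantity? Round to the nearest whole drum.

Optimal lot size Q* = (2 × 41,750 × €130 / €6)^½ ≈ 1,345.05

1,345 drums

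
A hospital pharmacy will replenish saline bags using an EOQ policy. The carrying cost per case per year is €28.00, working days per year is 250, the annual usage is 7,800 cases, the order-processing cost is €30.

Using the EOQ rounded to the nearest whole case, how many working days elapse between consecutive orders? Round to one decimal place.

2DS/H = 2·7,800·30/28 = 16,714.29
EOQ = √16,714.29 ≈ 129.28 → Q = 129 cases
T = Q/D × 250 days = 129/7,800 × 250 = 4.135 days

4.1 days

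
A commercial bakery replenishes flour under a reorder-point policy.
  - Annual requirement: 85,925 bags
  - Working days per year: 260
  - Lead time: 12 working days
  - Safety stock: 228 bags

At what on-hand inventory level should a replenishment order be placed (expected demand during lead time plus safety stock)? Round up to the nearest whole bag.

Daily demand d = 85,925 / 260 = 330.481 bags/day
Demand during lead time = 330.481 × 12 = 3,965.77
Reorder point = 3,965.77 + 228 = 4,193.77 → round up

4,194 bags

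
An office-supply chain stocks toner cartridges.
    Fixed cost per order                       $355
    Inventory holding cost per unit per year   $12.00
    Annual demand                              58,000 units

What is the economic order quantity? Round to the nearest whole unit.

1,852 units

Q* = √(2·D·S / H) = √(2·58,000·355 / 12) = √3,431,666.7 ≈ 1,852.48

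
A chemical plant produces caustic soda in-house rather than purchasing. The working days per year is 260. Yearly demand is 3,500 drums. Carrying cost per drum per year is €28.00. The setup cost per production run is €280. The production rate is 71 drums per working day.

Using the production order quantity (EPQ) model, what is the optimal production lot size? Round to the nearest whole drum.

d = 3,500/260 = 13.4615 drums/day;  effective holding cost H(1 − d/p) = 28·(1 − 13.4615/71) = 22.69122
Q* = √(2DS / H_eff) = √(2·3,500·280 / 22.69122) ≈ 293.90

294 drums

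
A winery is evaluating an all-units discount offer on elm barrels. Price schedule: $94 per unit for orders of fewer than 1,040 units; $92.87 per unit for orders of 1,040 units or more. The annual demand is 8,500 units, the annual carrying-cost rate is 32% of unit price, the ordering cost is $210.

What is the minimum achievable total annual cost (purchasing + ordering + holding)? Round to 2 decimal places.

H₁ = 32%×$94 = $30.0800;  H₂ = 32%×$92.87 = $29.7184
EOQ₁ = √(2×8,500×210/30.0800) = 344.50  (< 1,040, feasible at tier 1)
EOQ₂ = √(2×8,500×210/29.7184) = 346.59  (< 1,040 → use Q = 1,040 at tier-2 price)
TC(tier 1 (EOQ₁), Q≈344.5) = $809,362.70
TC(tier 2, Q≈1,040.0) = $806,564.91
Minimum at tier 2: $806,564.91

$806,564.91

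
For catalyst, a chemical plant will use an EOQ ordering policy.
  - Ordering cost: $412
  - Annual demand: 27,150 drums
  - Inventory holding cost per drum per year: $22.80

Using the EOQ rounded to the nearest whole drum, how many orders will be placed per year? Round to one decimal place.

2DS/H = 2·27,150·412/22.8 = 981,210.53
EOQ = √981,210.53 ≈ 990.56 → Q = 991
Orders per year = D/Q = 27,150 / 991 = 27.397

27.4 orders per year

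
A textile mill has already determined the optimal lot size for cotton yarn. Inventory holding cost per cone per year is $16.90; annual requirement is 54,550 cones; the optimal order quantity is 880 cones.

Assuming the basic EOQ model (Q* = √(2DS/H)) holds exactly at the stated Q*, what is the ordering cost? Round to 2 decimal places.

Since Q* = (2DS/H)^½, squaring gives Q*²·H = 2DS.
S = Q²H / (2D) = 880² × 16.9 / (2 × 54,550) = 119.9575

$119.96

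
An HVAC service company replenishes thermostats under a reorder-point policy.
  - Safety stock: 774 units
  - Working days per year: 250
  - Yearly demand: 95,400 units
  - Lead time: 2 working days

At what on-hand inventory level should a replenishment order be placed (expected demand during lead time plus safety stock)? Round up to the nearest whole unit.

Daily demand d = 95,400 / 250 = 381.600 units/day
Demand during lead time = 381.600 × 2 = 763.20
Reorder point = 763.20 + 774 = 1,537.20 → round up

1,538 units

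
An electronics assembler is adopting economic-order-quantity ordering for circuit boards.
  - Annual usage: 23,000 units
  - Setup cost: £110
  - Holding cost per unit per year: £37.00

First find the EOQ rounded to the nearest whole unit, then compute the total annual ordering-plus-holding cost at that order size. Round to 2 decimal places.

Q* = √(2·D·S / H) = √(2·23,000·110 / 37) = √136,756.8 ≈ 369.81 → Q = 370 units
Annual ordering cost = (D/Q)·S = (23,000/370) × 110 = £6,837.84
Annual holding cost  = (Q/2)·H = (370/2) × 37 = £6,845.00
Total = £6,837.84 + £6,845.00 = £13,682.84

£13,682.84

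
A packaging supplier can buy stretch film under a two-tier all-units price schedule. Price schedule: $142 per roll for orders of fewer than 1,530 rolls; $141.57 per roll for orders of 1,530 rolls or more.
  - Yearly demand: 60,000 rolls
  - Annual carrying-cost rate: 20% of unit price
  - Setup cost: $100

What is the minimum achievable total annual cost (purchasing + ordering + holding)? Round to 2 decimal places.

$8,519,781.78

H₁ = 20%×$142 = $28.4000;  H₂ = 20%×$141.57 = $28.3140
EOQ₁ = √(2×60,000×100/28.4000) = 650.03  (< 1,530, feasible at tier 1)
EOQ₂ = √(2×60,000×100/28.3140) = 651.01  (< 1,530 → use Q = 1,530 at tier-2 price)
TC(tier 1 (EOQ₁), Q≈650.0) = $8,538,460.77
TC(tier 2, Q≈1,530.0) = $8,519,781.78
Minimum at tier 2: $8,519,781.78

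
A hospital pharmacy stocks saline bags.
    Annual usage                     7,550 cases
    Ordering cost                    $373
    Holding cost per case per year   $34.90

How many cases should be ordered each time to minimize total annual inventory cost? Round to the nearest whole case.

402 cases

2DS/H = 2·7,550·373/34.9 = 161,383.95
EOQ = √161,383.95 ≈ 401.73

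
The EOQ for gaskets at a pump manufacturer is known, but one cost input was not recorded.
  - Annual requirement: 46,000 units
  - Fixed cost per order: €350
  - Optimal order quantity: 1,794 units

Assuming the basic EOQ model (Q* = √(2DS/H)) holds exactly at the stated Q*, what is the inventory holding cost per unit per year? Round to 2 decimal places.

€10.00

Since Q* = (2DS/H)^½, squaring gives Q*²·H = 2DS.
H = 2DS / Q² = 2 × 46,000 × 350 / 1,794² = 10.0049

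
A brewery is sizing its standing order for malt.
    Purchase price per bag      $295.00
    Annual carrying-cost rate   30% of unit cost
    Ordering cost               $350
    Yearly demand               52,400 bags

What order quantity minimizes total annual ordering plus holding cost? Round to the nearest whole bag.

Holding cost per bag per year: H = 30% × $295 = $88.5000
EOQ = √(2DS/H) = √(2 × 52,400 × 350 / 88.5)
    = √(414,463.28) ≈ 643.79

644 bags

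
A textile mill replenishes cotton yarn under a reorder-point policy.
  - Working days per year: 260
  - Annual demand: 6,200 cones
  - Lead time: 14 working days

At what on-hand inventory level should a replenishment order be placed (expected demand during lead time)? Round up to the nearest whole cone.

334 cones

Daily demand d = 6,200 / 260 = 23.846 cones/day
Demand during lead time = 23.846 × 14 = 333.85
Reorder point = 333.85 → round up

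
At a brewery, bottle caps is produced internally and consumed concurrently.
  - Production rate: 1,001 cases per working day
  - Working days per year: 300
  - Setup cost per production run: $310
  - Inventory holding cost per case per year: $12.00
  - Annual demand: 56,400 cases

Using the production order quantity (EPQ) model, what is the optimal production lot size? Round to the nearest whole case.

1,894 cases

d = 56,400/300 = 188.0000 cases/day;  effective holding cost H(1 − d/p) = 12·(1 − 188.0000/1001) = 9.74625
Q* = √(2DS / H_eff) = √(2·56,400·310 / 9.74625) ≈ 1,894.16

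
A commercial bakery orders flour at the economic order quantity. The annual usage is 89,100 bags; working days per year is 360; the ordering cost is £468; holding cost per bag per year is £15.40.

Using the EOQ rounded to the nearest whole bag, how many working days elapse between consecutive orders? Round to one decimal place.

2DS/H = 2·89,100·468/15.4 = 5,415,428.57
EOQ = √5,415,428.57 ≈ 2,327.11 → Q = 2,327 bags
T = Q/D × 360 days = 2,327/89,100 × 360 = 9.402 days

9.4 days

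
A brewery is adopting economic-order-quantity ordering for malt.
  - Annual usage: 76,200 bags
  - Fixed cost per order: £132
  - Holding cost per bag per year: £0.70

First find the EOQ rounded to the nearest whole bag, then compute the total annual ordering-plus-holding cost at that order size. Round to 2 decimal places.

EOQ = √(2DS/H) = √(2 × 76,200 × 132 / 0.7)
    = √(28,738,285.71) ≈ 5,360.81 → Q = 5,361 bags
Ordering: D/Q × S = 76,200/5,361 × £132 = £1,876.22
Holding:  Q/2 × H = 5,361/2 × £0.7 = £1,876.35
Total = £1,876.22 + £1,876.35 = £3,752.57

£3,752.57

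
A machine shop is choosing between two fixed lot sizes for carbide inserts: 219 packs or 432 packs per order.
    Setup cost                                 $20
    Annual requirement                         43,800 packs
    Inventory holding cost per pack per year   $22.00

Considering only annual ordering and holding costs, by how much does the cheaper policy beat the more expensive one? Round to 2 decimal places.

TC(Q) = (D/Q)S + (Q/2)H
TC(219) = (43,800/219)×20 + (219/2)×22 = $6,409.00
TC(432) = (43,800/432)×20 + (432/2)×22 = $6,779.78
Cheaper: Q = 219.  Difference = $370.78

$370.78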